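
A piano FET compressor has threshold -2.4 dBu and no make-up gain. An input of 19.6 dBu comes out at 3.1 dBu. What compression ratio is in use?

Input overshoot = 19.6 − (-2.4) = 22 dB; output overshoot = 3.1 − (-2.4) = 5.5 dB.
Ratio = 22 / 5.5 = 4.

4:1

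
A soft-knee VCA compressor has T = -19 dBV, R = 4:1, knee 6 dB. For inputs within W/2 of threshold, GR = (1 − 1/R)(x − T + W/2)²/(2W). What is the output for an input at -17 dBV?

x − T + W/2 = -17 − (-19) + 3 = 5.
GR = (1 − 1/4) × 5² / 12 = 0.75 × 25 / 12 = 1.5625 dB.
Output = -17 − 1.5625 = -18.5625 dBV.

-18.5625 dBV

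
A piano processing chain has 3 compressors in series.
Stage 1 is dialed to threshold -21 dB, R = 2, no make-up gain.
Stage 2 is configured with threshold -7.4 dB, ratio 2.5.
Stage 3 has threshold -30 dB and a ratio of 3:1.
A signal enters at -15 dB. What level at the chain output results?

Stage 1: overshoot 6 dB → 6/2 = 3 dB → -18 dB.
Stage 2: below threshold (-18 ≤ -7.4); passes unchanged; output -18 dB.
Stage 3: 12 dB above -30 dB, reduced 3:1 to 4 dB above → -26 dB.

-26 dB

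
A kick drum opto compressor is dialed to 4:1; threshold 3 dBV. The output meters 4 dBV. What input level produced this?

7 dBV

Post-compression overshoot = 4 − 3 = 1 dB.
Input overshoot = R × output overshoot = 4 dB → input = 3 + 4 = 7 dBV.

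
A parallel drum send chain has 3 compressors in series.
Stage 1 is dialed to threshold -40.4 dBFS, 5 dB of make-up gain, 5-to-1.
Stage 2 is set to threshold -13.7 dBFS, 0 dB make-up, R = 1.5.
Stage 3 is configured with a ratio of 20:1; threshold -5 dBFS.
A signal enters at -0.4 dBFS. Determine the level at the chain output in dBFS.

Stage 1: -0.4 dBFS is 40 dB over -40.4 dBFS; at 5:1 that becomes 8 dB over, giving -32.4 dBFS; +5 dB make-up → -27.4 dBFS.
Stage 2: -27.4 dBFS ≤ -13.7 dBFS, so stage 2 doesn't engage; output -27.4 dBFS.
Stage 3: -27.4 dBFS is at or below the -5 dBFS threshold — no compression; output -27.4 dBFS.

-27.4 dBFS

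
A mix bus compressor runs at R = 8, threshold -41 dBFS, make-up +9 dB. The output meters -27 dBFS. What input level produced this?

-1 dBFS

Remove make-up: -27 − 9 = -36 dBFS.
Post-compression overshoot = -36 − (-41) = 5 dB.
Before 8:1 compression the overshoot was 5 × 8 = 40 dB, so input = -41 + 40 = -1 dBFS.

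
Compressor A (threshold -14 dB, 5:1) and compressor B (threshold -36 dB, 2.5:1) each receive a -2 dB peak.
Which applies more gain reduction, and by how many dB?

A: GR = 12 − 12/5 = 9.6 dB.
B: GR = 34 − 34/2.5 = 20.4 dB.
Difference: 10.8 dB in favour of B.

B, by 10.8 dB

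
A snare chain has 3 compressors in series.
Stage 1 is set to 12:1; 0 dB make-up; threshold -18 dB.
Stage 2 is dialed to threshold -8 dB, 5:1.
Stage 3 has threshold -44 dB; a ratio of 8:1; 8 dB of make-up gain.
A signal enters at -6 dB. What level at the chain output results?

Stage 1: -6 dB is 12 dB over -18 dB; at 12:1 that becomes 1 dB over, giving -17 dB.
Stage 2: below threshold (-17 ≤ -8); passes unchanged; output -17 dB.
Stage 3: overshoot 27 dB → 27/8 = 3.375 dB → -40.625 dB; +8 dB make-up → -32.625 dB.

-32.625 dB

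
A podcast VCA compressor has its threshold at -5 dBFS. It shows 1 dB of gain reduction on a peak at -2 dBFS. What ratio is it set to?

Input overshoot = -2 − (-5) = 3 dB.
Output overshoot = 3 − 1 = 2 dB.
Ratio = input overshoot / output overshoot = 3 / 2 = 1.5.

1.5:1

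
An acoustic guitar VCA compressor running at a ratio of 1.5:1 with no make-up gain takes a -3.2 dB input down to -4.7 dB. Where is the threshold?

Gain reduction = -3.2 − (-4.7) = 1.5 dB; output overshoot = GR / (R − 1) = 1.5 / 0.5 = 3 dB.
Threshold = output − output overshoot = -4.7 − 3 = -7.7 dB.

-7.7 dB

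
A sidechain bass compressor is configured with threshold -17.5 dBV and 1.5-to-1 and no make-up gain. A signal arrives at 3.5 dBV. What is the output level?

-3.5 dBV

The input is 21 dB above the -17.5 dBV threshold.
1.5:1 compression reduces that to 21/1.5 = 14 dB over.
So the level is -17.5 + 14 = -3.5 dBV.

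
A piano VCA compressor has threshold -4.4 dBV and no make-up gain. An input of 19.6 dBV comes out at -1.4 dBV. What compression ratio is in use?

Input overshoot = 19.6 − (-4.4) = 24 dB; output overshoot = -1.4 − (-4.4) = 3 dB.
Ratio = 24 / 3 = 8.

8:1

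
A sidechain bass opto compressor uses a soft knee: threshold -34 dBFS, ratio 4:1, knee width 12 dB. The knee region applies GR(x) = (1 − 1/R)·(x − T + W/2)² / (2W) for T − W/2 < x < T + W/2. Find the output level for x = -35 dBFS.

x − T + W/2 = -35 − (-34) + 6 = 5.
GR = (1 − 1/4) × 5² / 24 = 0.75 × 25 / 24 = 0.78125 dB.
Output = -35 − 0.78125 = -35.78125 dBFS.

-35.78125 dBFS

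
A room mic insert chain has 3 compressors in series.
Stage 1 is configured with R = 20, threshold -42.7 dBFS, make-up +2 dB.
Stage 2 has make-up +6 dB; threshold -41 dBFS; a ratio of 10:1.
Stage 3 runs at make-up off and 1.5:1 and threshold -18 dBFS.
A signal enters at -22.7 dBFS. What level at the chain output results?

Stage 1: 20 dB above -42.7 dBFS, reduced 20:1 to 1 dB above → -41.7 dBFS; +2 dB make-up → -39.7 dBFS.
Stage 2: overshoot 1.3 dB → 1.3/10 = 0.13 dB → -40.87 dBFS; +6 dB make-up → -34.87 dBFS.
Stage 3: -34.87 dBFS is at or below the -18 dBFS threshold — no compression; output -34.87 dBFS.

-34.87 dBFS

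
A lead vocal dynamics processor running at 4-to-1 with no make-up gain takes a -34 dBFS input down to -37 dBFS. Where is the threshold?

Input is 4 dB above T (since output overshoot × R = input overshoot: (-37 − T)·4 = -34 − T gives T = -38 dBFS).
Check: -38 + (-34 − (-38))/4 = -38 + 1 = -37 dBFS. ✓

-38 dBFS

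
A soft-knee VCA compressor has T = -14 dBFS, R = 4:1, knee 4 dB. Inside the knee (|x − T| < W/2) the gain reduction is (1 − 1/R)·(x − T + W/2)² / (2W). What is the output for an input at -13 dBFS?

x − T + W/2 = -13 − (-14) + 2 = 3.
GR = (1 − 1/4) × 3² / 8 = 0.75 × 9 / 8 = 0.84375 dB.
Output = -13 − 0.84375 = -13.84375 dBFS.

-13.84375 dBFS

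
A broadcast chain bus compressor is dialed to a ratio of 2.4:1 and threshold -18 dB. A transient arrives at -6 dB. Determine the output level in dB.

-13 dB

Overshoot: -6 − (-18) = 12 dB.
The 12 dB excess becomes 5 dB after 2.4:1 reduction.
So the level is -18 + 5 = -13 dB.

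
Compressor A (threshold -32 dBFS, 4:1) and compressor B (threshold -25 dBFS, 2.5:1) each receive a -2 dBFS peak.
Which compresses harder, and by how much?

A: overshoot 30 dB → output overshoot 7.5 dB → GR 22.5 dB.
B: overshoot 23 dB → output overshoot 9.2 dB → GR 13.8 dB.
A applies 8.7 dB more gain reduction.

A, by 8.7 dB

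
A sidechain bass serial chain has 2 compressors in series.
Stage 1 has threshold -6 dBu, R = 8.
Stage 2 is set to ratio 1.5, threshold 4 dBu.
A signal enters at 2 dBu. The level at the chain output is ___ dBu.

Stage 1: 2 dBu is 8 dB over -6 dBu; at 8:1 that becomes 1 dB over, giving -5 dBu.
Stage 2: -5 dBu ≤ 4 dBu, so stage 2 doesn't engage; output -5 dBu.

-5 dBu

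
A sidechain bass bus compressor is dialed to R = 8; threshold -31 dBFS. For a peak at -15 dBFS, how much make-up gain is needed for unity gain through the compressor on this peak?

Overshoot 16 dB → 16/8 = 2 dB after compression, so the compressed level is -31 + 2 = -29 dBFS.
Make-up = target − compressed = -15 − (-29) = 14 dB.

14 dB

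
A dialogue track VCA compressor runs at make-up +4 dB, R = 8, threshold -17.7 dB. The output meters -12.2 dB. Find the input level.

Stripping the +4 dB make-up gives -16.2 dB at the gain stage.
Post-compression overshoot = -16.2 − (-17.7) = 1.5 dB.
Undo the ratio: input overshoot = 1.5 × 8 = 12 dB, giving input = -5.7 dB.

-5.7 dB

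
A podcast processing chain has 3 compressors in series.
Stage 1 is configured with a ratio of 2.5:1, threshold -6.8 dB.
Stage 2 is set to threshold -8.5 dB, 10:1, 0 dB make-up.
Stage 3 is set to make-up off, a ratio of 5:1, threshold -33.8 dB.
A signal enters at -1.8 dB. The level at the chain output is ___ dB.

Stage 1: -1.8 dB is 5 dB over -6.8 dB; at 2.5:1 that becomes 2 dB over, giving -4.8 dB.
Stage 2: overshoot 3.7 dB → 3.7/10 = 0.37 dB → -8.13 dB.
Stage 3: -8.13 dB is 25.67 dB over -33.8 dB; at 5:1 that becomes 5.134 dB over, giving -28.666 dB.

-28.666 dB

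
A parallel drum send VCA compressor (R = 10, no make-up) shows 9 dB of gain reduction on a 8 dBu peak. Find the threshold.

Let T be the threshold. Output overshoot = (input overshoot)/R, so -1 − T = (8 − T)/10.
10·(-1 − T) = 8 − T → 9·T = -10 − 8 = -18.
T = -18/9 = -2 dBu.

-2 dBu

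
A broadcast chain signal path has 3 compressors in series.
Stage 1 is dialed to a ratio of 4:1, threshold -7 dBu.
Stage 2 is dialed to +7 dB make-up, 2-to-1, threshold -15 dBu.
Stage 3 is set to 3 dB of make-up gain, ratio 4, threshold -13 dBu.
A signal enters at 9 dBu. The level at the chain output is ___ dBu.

Stage 1: 16 dB above -7 dBu, reduced 4:1 to 4 dB above → -3 dBu.
Stage 2: 12 dB above -15 dBu, reduced 2:1 to 6 dB above → -9 dBu; +7 dB make-up → -2 dBu.
Stage 3: 11 dB above -13 dBu, reduced 4:1 to 2.75 dB above → -10.25 dBu; +3 dB make-up → -7.25 dBu.

-7.25 dBu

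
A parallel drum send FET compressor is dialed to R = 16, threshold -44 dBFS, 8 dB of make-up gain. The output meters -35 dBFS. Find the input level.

Stripping the +8 dB make-up gives -43 dBFS at the gain stage.
That's 1 dB above the -44 dBFS threshold.
Before 16:1 compression the overshoot was 1 × 16 = 16 dB, so input = -44 + 16 = -28 dBFS.

-28 dBFS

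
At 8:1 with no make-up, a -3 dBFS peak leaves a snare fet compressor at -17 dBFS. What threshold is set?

Let T be the threshold. Output overshoot = (input overshoot)/R, so -17 − T = (-3 − T)/8.
8·(-17 − T) = -3 − T → 7·T = -136 − (-3) = -133.
T = -133/7 = -19 dBFS.

-19 dBFS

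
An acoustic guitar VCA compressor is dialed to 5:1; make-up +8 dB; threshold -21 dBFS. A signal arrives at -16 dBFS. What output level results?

-12 dBFS

-16 dBFS sits 5 dB over threshold.
At 5:1 the overshoot is divided by 5, leaving 1 dB above threshold.
That puts the output at -20 dBFS; make-up adds 8 dB, giving -12 dBFS.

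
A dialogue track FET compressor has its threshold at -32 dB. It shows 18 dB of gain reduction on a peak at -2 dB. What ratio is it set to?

2.5:1

Input overshoot = -2 − (-32) = 30 dB.
Output overshoot = 30 − 18 = 12 dB.
Ratio = input overshoot / output overshoot = 30 / 12 = 2.5.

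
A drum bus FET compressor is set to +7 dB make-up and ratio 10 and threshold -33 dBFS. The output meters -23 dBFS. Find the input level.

-3 dBFS

Remove make-up: -23 − 7 = -30 dBFS.
Post-compression overshoot = -30 − (-33) = 3 dB.
Undo the ratio: input overshoot = 3 × 10 = 30 dB, giving input = -3 dBFS.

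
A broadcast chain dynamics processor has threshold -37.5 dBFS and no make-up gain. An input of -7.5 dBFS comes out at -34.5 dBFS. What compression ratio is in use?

Input overshoot = -7.5 − (-37.5) = 30 dB; output overshoot = -34.5 − (-37.5) = 3 dB.
Ratio = 30 / 3 = 10.

10:1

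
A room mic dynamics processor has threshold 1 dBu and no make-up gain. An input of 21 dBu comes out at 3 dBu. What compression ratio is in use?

Input overshoot = 21 − 1 = 20 dB; output overshoot = 3 − 1 = 2 dB.
Ratio = 20 / 2 = 10.

10:1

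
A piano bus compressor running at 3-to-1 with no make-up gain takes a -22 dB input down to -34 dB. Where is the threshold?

Let T be the threshold. Output overshoot = (input overshoot)/R, so -34 − T = (-22 − T)/3.
3·(-34 − T) = -22 − T → 2·T = -102 − (-22) = -80.
T = -80/2 = -40 dB.

-40 dB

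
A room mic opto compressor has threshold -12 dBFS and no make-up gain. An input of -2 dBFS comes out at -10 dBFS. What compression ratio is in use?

5:1

Input overshoot = -2 − (-12) = 10 dB; output overshoot = -10 − (-12) = 2 dB.
Ratio = 10 / 2 = 5.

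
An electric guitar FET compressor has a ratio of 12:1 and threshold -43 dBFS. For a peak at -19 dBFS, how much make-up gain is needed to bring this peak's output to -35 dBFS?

The peak compresses to -43 + 24/12 = -41 dBFS.
To reach -35 dBFS requires -35 − (-41) = 6 dB of make-up.

6 dB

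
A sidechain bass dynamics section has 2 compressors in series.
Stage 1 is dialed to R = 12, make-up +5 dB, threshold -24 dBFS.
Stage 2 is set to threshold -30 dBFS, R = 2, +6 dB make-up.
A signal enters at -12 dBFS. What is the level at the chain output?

Stage 1: -12 dBFS is 12 dB over -24 dBFS; at 12:1 that becomes 1 dB over, giving -23 dBFS; +5 dB make-up → -18 dBFS.
Stage 2: overshoot 12 dB → 12/2 = 6 dB → -24 dBFS; +6 dB make-up → -18 dBFS.

-18 dBFS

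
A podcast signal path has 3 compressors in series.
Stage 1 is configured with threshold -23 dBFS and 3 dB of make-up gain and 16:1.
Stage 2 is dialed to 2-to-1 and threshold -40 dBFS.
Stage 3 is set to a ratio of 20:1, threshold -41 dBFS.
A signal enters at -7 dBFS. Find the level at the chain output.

Stage 1: overshoot 16 dB → 16/16 = 1 dB → -22 dBFS; +3 dB make-up → -19 dBFS.
Stage 2: 21 dB above -40 dBFS, reduced 2:1 to 10.5 dB above → -29.5 dBFS.
Stage 3: -29.5 dBFS is 11.5 dB over -41 dBFS; at 20:1 that becomes 0.575 dB over, giving -40.425 dBFS.

-40.425 dBFS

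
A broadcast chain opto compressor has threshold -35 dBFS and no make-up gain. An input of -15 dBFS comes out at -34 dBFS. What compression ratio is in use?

Input overshoot = -15 − (-35) = 20 dB; output overshoot = -34 − (-35) = 1 dB.
Ratio = 20 / 1 = 20.

20:1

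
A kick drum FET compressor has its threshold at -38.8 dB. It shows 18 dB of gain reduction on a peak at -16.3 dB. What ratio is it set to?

5:1

Input overshoot = -16.3 − (-38.8) = 22.5 dB.
Output overshoot = 22.5 − 18 = 4.5 dB.
Ratio = input overshoot / output overshoot = 22.5 / 4.5 = 5.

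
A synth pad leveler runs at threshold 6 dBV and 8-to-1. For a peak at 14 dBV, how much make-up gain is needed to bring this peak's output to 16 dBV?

9 dB

Overshoot 8 dB → 8/8 = 1 dB after compression, so the compressed level is 6 + 1 = 7 dBV.
Make-up = target − compressed = 16 − 7 = 9 dB.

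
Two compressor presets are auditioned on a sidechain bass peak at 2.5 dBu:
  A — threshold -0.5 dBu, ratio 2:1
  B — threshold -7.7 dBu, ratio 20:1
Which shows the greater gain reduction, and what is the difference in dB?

B, by 8.19 dB

A: GR = 3 − 3/2 = 1.5 dB.
B: GR = 10.2 − 10.2/20 = 9.69 dB.
B applies 8.19 dB more gain reduction.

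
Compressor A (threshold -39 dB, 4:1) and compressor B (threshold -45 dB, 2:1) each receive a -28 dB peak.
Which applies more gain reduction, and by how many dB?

A: GR = 11 − 11/4 = 8.25 dB.
B: GR = 17 − 17/2 = 8.5 dB.
B reduces 0.25 dB more.

B, by 0.25 dB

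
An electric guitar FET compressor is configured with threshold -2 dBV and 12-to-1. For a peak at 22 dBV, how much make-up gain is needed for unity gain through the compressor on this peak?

22 dB

Without make-up, output = threshold + overshoot/12 = -2 + 2 = 0 dBV.
Gap to target: 22 dB.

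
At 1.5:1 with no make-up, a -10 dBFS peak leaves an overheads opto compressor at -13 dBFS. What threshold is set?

Let T be the threshold. Output overshoot = (input overshoot)/R, so -13 − T = (-10 − T)/1.5.
1.5·(-13 − T) = -10 − T → 0.5·T = -19.5 − (-10) = -9.5.
T = -9.5/0.5 = -19 dBFS.

-19 dBFS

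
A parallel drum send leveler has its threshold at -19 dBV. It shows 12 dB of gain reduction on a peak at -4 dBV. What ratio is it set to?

5:1

Input overshoot = -4 − (-19) = 15 dB.
Output overshoot = 15 − 12 = 3 dB.
Ratio = input overshoot / output overshoot = 15 / 3 = 5.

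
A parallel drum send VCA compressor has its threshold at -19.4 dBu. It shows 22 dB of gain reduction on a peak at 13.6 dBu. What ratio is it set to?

Input overshoot = 13.6 − (-19.4) = 33 dB.
Output overshoot = 33 − 22 = 11 dB.
Ratio = input overshoot / output overshoot = 33 / 11 = 3.

3:1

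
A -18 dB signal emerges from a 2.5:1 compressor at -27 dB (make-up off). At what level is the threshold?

-33 dB

Gain reduction = -18 − (-27) = 9 dB; output overshoot = GR / (R − 1) = 9 / 1.5 = 6 dB.
Threshold = output − output overshoot = -27 − 6 = -33 dB.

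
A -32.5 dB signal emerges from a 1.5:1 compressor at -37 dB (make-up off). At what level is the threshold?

-46 dB

Input is 13.5 dB above T (since output overshoot × R = input overshoot: (-37 − T)·1.5 = -32.5 − T gives T = -46 dB).
Check: -46 + (-32.5 − (-46))/1.5 = -46 + 9 = -37 dB. ✓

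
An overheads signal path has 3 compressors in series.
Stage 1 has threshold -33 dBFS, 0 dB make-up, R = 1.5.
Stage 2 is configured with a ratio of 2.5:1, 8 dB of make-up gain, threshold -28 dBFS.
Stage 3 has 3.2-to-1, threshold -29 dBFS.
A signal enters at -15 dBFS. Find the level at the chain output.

Stage 1: overshoot 18 dB → 18/1.5 = 12 dB → -21 dBFS.
Stage 2: -21 dBFS is 7 dB over -28 dBFS; at 2.5:1 that becomes 2.8 dB over, giving -25.2 dBFS; +8 dB make-up → -17.2 dBFS.
Stage 3: -17.2 dBFS is 11.8 dB over -29 dBFS; at 3.2:1 that becomes 3.6875 dB over, giving -25.3125 dBFS.

-25.3125 dBFS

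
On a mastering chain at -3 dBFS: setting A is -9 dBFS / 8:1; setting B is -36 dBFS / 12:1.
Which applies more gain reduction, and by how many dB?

B, by 25 dB

A: 6 dB over, compressed to 0.75 dB over, so 5.25 dB of GR.
B: 33 dB over, compressed to 2.75 dB over, so 30.25 dB of GR.
Difference: 25 dB in favour of B.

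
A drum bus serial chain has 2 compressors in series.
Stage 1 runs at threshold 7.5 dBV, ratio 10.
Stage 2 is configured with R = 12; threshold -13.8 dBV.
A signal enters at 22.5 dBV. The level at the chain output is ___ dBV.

Stage 1: overshoot 15 dB → 15/10 = 1.5 dB → 9 dBV.
Stage 2: overshoot 22.8 dB → 22.8/12 = 1.9 dB → -11.9 dBV.

-11.9 dBV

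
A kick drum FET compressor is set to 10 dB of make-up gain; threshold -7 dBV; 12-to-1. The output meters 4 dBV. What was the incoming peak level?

5 dBV

Stripping the +10 dB make-up gives -6 dBV at the gain stage.
The compressed level sits -6 − (-7) = 1 dB over threshold.
Undo the ratio: input overshoot = 1 × 12 = 12 dB, giving input = 5 dBV.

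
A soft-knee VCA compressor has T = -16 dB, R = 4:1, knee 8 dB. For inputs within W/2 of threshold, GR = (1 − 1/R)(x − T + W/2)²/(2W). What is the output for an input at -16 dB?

-16.75 dB

x − T + W/2 = -16 − (-16) + 4 = 4.
GR = (1 − 1/4) × 4² / 16 = 0.75 × 16 / 16 = 0.75 dB.
Output = -16 − 0.75 = -16.75 dB.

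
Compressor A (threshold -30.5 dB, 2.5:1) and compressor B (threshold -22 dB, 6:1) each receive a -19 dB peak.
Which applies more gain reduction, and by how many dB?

A: overshoot 11.5 dB → output overshoot 4.6 dB → GR 6.9 dB.
B: overshoot 3 dB → output overshoot 0.5 dB → GR 2.5 dB.
A applies 4.4 dB more gain reduction.

A, by 4.4 dB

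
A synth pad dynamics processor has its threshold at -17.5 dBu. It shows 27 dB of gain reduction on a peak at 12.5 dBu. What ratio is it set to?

10:1

Input overshoot = 12.5 − (-17.5) = 30 dB.
Output overshoot = 30 − 27 = 3 dB.
Ratio = input overshoot / output overshoot = 30 / 3 = 10.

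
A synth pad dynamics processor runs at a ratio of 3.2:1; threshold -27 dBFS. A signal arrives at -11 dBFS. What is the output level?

-22 dBFS

Overshoot: -11 − (-27) = 16 dB.
At 3.2:1 the overshoot is divided by 3.2, leaving 5 dB above threshold.
That puts the output at -22 dBFS.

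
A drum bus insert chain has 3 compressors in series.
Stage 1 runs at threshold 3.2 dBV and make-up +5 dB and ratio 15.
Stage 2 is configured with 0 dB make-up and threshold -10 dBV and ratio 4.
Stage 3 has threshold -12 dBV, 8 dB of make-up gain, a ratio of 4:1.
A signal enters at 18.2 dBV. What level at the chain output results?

-2.3 dBV

Stage 1: 15 dB above 3.2 dBV, reduced 15:1 to 1 dB above → 4.2 dBV; +5 dB make-up → 9.2 dBV.
Stage 2: 19.2 dB above -10 dBV, reduced 4:1 to 4.8 dB above → -5.2 dBV.
Stage 3: 6.8 dB above -12 dBV, reduced 4:1 to 1.7 dB above → -10.3 dBV; +8 dB make-up → -2.3 dBV.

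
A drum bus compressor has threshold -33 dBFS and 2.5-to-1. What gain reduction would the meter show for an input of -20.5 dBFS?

7.5 dB

-20.5 dBFS exceeds the threshold by 12.5 dB.
A 2.5:1 ratio leaves 5 dB of that excess.
So the signal is attenuated by 12.5 − 5 = 7.5 dB.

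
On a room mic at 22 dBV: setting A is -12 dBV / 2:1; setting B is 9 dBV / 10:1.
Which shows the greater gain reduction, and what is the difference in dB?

A, by 5.3 dB

A: 34 dB over, compressed to 17 dB over, so 17 dB of GR.
B: 13 dB over, compressed to 1.3 dB over, so 11.7 dB of GR.
A reduces 5.3 dB more.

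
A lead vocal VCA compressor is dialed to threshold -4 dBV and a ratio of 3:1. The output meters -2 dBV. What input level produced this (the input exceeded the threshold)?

That's 2 dB above the -4 dBV threshold.
Undo the ratio: input overshoot = 2 × 3 = 6 dB, giving input = 2 dBV.

2 dBV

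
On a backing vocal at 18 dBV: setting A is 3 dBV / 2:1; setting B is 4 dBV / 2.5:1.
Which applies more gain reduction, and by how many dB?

B, by 0.9 dB

A: GR = 15 − 15/2 = 7.5 dB.
B: GR = 14 − 14/2.5 = 8.4 dB.
B reduces 0.9 dB more.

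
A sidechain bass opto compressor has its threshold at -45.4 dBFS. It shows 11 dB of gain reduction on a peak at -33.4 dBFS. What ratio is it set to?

Input overshoot = -33.4 − (-45.4) = 12 dB.
Output overshoot = 12 − 11 = 1 dB.
Ratio = input overshoot / output overshoot = 12 / 1 = 12.

12:1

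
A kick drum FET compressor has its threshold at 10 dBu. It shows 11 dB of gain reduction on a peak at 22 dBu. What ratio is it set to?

Input overshoot = 22 − 10 = 12 dB.
Output overshoot = 12 − 11 = 1 dB.
Ratio = input overshoot / output overshoot = 12 / 1 = 12.

12:1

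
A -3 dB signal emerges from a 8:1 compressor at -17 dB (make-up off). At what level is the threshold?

-19 dB

Gain reduction = -3 − (-17) = 14 dB; output overshoot = GR / (R − 1) = 14 / 7 = 2 dB.
Threshold = output − output overshoot = -17 − 2 = -19 dB.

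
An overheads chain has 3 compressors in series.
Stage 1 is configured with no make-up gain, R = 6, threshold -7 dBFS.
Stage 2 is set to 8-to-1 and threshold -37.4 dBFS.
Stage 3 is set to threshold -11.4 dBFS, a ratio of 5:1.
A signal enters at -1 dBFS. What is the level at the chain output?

Stage 1: overshoot 6 dB → 6/6 = 1 dB → -6 dBFS.
Stage 2: overshoot 31.4 dB → 31.4/8 = 3.925 dB → -33.475 dBFS.
Stage 3: -33.475 dBFS is at or below the -11.4 dBFS threshold — no compression; output -33.475 dBFS.

-33.475 dBFS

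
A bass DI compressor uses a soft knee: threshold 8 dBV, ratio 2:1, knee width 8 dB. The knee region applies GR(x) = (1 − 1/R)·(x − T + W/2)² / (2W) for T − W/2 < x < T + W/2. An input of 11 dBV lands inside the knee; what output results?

9.46875 dBV

x − T + W/2 = 11 − 8 + 4 = 7.
GR = (1 − 1/2) × 7² / 16 = 0.5 × 49 / 16 = 1.53125 dB.
Output = 11 − 1.53125 = 9.46875 dBV.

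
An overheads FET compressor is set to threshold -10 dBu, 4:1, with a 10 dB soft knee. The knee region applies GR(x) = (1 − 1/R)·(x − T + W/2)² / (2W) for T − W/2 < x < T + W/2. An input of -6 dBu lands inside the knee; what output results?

x − T + W/2 = -6 − (-10) + 5 = 9.
GR = (1 − 1/4) × 9² / 20 = 0.75 × 81 / 20 = 3.0375 dB.
Output = -6 − 3.0375 = -9.0375 dBu.

-9.0375 dBu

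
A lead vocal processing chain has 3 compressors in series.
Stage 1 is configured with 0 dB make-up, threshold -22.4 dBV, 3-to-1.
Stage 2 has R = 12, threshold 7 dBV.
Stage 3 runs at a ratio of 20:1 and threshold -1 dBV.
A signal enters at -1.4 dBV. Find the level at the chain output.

Stage 1: -1.4 dBV is 21 dB over -22.4 dBV; at 3:1 that becomes 7 dB over, giving -15.4 dBV.
Stage 2: -15.4 dBV ≤ 7 dBV, so stage 2 doesn't engage; output -15.4 dBV.
Stage 3: -15.4 dBV is at or below the -1 dBV threshold — no compression; output -15.4 dBV.

-15.4 dBV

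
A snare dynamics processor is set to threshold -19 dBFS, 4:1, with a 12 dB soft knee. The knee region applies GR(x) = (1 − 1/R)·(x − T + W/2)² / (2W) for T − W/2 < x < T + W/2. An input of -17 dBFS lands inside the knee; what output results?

x − T + W/2 = -17 − (-19) + 6 = 8.
GR = (1 − 1/4) × 8² / 24 = 0.75 × 64 / 24 = 2 dB.
Output = -17 − 2 = -19 dBFS.

-19 dBFS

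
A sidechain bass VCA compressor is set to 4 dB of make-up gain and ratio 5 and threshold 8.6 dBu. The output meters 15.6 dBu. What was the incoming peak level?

23.6 dBu

Remove make-up: 15.6 − 4 = 11.6 dBu.
Post-compression overshoot = 11.6 − 8.6 = 3 dB.
Undo the ratio: input overshoot = 3 × 5 = 15 dB, giving input = 23.6 dBu.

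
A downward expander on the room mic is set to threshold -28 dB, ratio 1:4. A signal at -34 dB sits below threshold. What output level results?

Undershoot = (-28) − (-34) = 6 dB.
At 1:4, that expands to 24 dB under threshold.
Output = -28 − 24 = -52 dB.

-52 dB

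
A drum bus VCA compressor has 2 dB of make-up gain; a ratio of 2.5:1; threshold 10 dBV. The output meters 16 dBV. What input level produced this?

20 dBV

Before make-up, the level was 16 − 2 = 14 dBV.
Post-compression overshoot = 14 − 10 = 4 dB.
Undo the ratio: input overshoot = 4 × 2.5 = 10 dB, giving input = 20 dBV.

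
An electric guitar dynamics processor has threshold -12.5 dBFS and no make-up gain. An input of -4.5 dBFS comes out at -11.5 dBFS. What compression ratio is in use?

8:1

Input overshoot = -4.5 − (-12.5) = 8 dB; output overshoot = -11.5 − (-12.5) = 1 dB.
Ratio = 8 / 1 = 8.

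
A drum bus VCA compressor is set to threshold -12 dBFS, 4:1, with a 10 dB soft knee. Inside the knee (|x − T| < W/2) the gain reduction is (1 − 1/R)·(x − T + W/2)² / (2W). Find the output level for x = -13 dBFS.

-13.6 dBFS

x − T + W/2 = -13 − (-12) + 5 = 4.
GR = (1 − 1/4) × 4² / 20 = 0.75 × 16 / 20 = 0.6 dB.
Output = -13 − 0.6 = -13.6 dBFS.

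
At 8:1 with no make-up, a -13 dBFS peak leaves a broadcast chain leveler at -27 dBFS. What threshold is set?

Let T be the threshold. Output overshoot = (input overshoot)/R, so -27 − T = (-13 − T)/8.
8·(-27 − T) = -13 − T → 7·T = -216 − (-13) = -203.
T = -203/7 = -29 dBFS.

-29 dBFS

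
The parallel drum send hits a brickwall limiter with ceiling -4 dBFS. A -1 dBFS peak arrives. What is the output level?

The limiter clamps the peak to its -4 dBFS ceiling.

-4 dBFS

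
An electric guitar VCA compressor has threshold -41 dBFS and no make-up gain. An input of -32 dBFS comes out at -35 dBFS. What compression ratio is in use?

1.5:1

Input overshoot = -32 − (-41) = 9 dB; output overshoot = -35 − (-41) = 6 dB.
Ratio = 9 / 6 = 1.5.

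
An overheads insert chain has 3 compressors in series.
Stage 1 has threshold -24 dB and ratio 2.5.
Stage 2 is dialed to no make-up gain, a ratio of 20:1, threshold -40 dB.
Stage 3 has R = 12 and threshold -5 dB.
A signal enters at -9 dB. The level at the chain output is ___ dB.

Stage 1: 15 dB above -24 dB, reduced 2.5:1 to 6 dB above → -18 dB.
Stage 2: overshoot 22 dB → 22/20 = 1.1 dB → -38.9 dB.
Stage 3: -38.9 dB ≤ -5 dB, so stage 3 doesn't engage; output -38.9 dB.

-38.9 dB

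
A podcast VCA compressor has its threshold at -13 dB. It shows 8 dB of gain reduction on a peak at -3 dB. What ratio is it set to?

Input overshoot = -3 − (-13) = 10 dB.
Output overshoot = 10 − 8 = 2 dB.
Ratio = input overshoot / output overshoot = 10 / 2 = 5.

5:1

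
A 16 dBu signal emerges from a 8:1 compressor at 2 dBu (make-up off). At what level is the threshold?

0 dBu

Let T be the threshold. Output overshoot = (input overshoot)/R, so 2 − T = (16 − T)/8.
8·(2 − T) = 16 − T → 7·T = 16 − 16 = 0.
T = 0/7 = 0 dBu.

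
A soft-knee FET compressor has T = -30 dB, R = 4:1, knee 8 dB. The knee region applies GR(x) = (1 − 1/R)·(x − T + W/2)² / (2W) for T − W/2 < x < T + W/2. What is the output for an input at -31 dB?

-31.421875 dB

x − T + W/2 = -31 − (-30) + 4 = 3.
GR = (1 − 1/4) × 3² / 16 = 0.75 × 9 / 16 = 0.421875 dB.
Output = -31 − 0.421875 = -31.421875 dB.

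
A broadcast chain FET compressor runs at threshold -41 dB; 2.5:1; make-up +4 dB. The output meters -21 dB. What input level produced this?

-1 dB

Remove make-up: -21 − 4 = -25 dB.
That's 16 dB above the -41 dB threshold.
Input overshoot = R × output overshoot = 40 dB → input = -41 + 40 = -1 dB.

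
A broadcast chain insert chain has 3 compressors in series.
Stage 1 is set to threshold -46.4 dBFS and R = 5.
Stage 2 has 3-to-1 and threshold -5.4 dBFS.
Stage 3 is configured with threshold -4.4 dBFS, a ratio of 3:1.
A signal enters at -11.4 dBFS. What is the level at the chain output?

-39.4 dBFS

Stage 1: -11.4 dBFS is 35 dB over -46.4 dBFS; at 5:1 that becomes 7 dB over, giving -39.4 dBFS.
Stage 2: below threshold (-39.4 ≤ -5.4); passes unchanged; output -39.4 dBFS.
Stage 3: -39.4 dBFS is at or below the -4.4 dBFS threshold — no compression; output -39.4 dBFS.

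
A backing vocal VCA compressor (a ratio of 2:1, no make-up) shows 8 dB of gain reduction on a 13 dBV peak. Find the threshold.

-3 dBV

Let T be the threshold. Output overshoot = (input overshoot)/R, so 5 − T = (13 − T)/2.
2·(5 − T) = 13 − T → 1·T = 10 − 13 = -3.
T = -3/1 = -3 dBV.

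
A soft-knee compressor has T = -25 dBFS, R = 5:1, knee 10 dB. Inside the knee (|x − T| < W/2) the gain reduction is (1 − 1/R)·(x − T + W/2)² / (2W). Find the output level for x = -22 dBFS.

x − T + W/2 = -22 − (-25) + 5 = 8.
GR = (1 − 1/5) × 8² / 20 = 0.8 × 64 / 20 = 2.56 dB.
Output = -22 − 2.56 = -24.56 dBFS.

-24.56 dBFS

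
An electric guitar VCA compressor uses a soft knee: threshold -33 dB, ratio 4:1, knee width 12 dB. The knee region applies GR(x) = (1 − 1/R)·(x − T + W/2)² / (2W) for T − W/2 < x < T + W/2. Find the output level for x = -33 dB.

x − T + W/2 = -33 − (-33) + 6 = 6.
GR = (1 − 1/4) × 6² / 24 = 0.75 × 36 / 24 = 1.125 dB.
Output = -33 − 1.125 = -34.125 dB.

-34.125 dB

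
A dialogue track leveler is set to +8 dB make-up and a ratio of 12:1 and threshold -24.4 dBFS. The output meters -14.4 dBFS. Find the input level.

-0.4 dBFS

Remove make-up: -14.4 − 8 = -22.4 dBFS.
Post-compression overshoot = -22.4 − (-24.4) = 2 dB.
Before 12:1 compression the overshoot was 2 × 12 = 24 dB, so input = -24.4 + 24 = -0.4 dBFS.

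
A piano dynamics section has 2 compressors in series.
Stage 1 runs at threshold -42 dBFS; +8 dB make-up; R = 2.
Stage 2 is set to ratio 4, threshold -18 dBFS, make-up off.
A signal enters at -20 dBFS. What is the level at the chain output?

-23 dBFS

Stage 1: overshoot 22 dB → 22/2 = 11 dB → -31 dBFS; +8 dB make-up → -23 dBFS.
Stage 2: -23 dBFS ≤ -18 dBFS, so stage 2 doesn't engage; output -23 dBFS.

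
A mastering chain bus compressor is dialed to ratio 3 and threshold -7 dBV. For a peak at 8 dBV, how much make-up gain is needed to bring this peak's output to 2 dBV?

Overshoot 15 dB → 15/3 = 5 dB after compression, so the compressed level is -7 + 5 = -2 dBV.
Make-up = target − compressed = 2 − (-2) = 4 dB.

4 dB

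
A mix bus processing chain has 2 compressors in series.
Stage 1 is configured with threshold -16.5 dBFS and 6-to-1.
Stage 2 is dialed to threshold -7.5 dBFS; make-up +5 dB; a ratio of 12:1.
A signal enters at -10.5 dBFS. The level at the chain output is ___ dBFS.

Stage 1: 6 dB above -16.5 dBFS, reduced 6:1 to 1 dB above → -15.5 dBFS.
Stage 2: -15.5 dBFS ≤ -7.5 dBFS, so stage 2 doesn't engage; make-up brings it to -10.5 dBFS.

-10.5 dBFS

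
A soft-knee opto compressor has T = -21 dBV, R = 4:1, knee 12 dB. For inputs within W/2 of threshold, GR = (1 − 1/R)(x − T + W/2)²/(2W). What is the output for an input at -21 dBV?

-22.125 dBV

x − T + W/2 = -21 − (-21) + 6 = 6.
GR = (1 − 1/4) × 6² / 24 = 0.75 × 36 / 24 = 1.125 dB.
Output = -21 − 1.125 = -22.125 dBV.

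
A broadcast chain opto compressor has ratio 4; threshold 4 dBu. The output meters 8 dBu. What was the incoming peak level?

The compressed level sits 8 − 4 = 4 dB over threshold.
Input overshoot = R × output overshoot = 16 dB → input = 4 + 16 = 20 dBu.

20 dBu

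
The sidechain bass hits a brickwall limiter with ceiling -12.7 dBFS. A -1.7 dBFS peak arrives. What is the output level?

The limiter clamps the peak to its -12.7 dBFS ceiling.

-12.7 dBFS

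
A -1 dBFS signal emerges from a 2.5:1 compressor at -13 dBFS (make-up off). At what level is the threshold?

Let T be the threshold. Output overshoot = (input overshoot)/R, so -13 − T = (-1 − T)/2.5.
2.5·(-13 − T) = -1 − T → 1.5·T = -32.5 − (-1) = -31.5.
T = -31.5/1.5 = -21 dBFS.

-21 dBFS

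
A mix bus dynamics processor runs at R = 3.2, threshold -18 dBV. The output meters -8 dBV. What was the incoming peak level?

Post-compression overshoot = -8 − (-18) = 10 dB.
Undo the ratio: input overshoot = 10 × 3.2 = 32 dB, giving input = 14 dBV.

14 dBV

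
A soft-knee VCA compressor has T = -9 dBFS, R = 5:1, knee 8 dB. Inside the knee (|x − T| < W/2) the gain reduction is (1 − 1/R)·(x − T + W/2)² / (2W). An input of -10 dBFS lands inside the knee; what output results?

-10.45 dBFS

x − T + W/2 = -10 − (-9) + 4 = 3.
GR = (1 − 1/5) × 3² / 16 = 0.8 × 9 / 16 = 0.45 dB.
Output = -10 − 0.45 = -10.45 dBFS.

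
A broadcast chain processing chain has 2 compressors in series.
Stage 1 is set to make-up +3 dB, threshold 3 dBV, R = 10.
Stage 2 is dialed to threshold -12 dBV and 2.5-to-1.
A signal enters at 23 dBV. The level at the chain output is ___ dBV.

Stage 1: 20 dB above 3 dBV, reduced 10:1 to 2 dB above → 5 dBV; +3 dB make-up → 8 dBV.
Stage 2: 8 dBV is 20 dB over -12 dBV; at 2.5:1 that becomes 8 dB over, giving -4 dBV.

-4 dBV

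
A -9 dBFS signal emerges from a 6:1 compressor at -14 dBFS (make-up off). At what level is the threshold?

Input is 6 dB above T (since output overshoot × R = input overshoot: (-14 − T)·6 = -9 − T gives T = -15 dBFS).
Check: -15 + (-9 − (-15))/6 = -15 + 1 = -14 dBFS. ✓

-15 dBFS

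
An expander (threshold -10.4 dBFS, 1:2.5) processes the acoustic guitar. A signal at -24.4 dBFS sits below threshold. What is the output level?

Below threshold, a 1:2.5 expander applies gain = (2.5−1)×(T − x) of attenuation.
(2.5−1) × 14 = 21 dB, so output = -24.4 − 21 = -45.4 dBFS.

-45.4 dBFS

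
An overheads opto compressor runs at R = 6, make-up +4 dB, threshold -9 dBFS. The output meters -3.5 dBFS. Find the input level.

Stripping the +4 dB make-up gives -7.5 dBFS at the gain stage.
The compressed level sits -7.5 − (-9) = 1.5 dB over threshold.
Input overshoot = R × output overshoot = 9 dB → input = -9 + 9 = 0 dBFS.

0 dBFS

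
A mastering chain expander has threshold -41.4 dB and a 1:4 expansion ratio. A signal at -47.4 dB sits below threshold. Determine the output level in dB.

-65.4 dB

Undershoot = (-41.4) − (-47.4) = 6 dB.
At 1:4, that expands to 24 dB under threshold.
Output = -41.4 − 24 = -65.4 dB.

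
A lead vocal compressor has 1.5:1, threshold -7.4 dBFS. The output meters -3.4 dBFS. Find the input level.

The compressed level sits -3.4 − (-7.4) = 4 dB over threshold.
Undo the ratio: input overshoot = 4 × 1.5 = 6 dB, giving input = -1.4 dBFS.

-1.4 dBFS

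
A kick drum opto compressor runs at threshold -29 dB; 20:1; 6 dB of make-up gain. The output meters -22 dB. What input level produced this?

Before make-up, the level was -22 − 6 = -28 dB.
Post-compression overshoot = -28 − (-29) = 1 dB.
Input overshoot = R × output overshoot = 20 dB → input = -29 + 20 = -9 dB.

-9 dB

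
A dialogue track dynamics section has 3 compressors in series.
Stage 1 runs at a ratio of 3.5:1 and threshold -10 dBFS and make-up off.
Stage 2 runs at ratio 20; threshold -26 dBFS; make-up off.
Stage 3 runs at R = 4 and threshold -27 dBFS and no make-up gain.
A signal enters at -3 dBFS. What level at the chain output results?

-26.525 dBFS

Stage 1: overshoot 7 dB → 7/3.5 = 2 dB → -8 dBFS.
Stage 2: -8 dBFS is 18 dB over -26 dBFS; at 20:1 that becomes 0.9 dB over, giving -25.1 dBFS.
Stage 3: overshoot 1.9 dB → 1.9/4 = 0.475 dB → -26.525 dBFS.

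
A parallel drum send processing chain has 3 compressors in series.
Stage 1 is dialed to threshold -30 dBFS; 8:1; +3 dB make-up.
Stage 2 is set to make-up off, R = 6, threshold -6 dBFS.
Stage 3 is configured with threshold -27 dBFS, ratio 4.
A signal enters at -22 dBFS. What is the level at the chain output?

Stage 1: 8 dB above -30 dBFS, reduced 8:1 to 1 dB above → -29 dBFS; +3 dB make-up → -26 dBFS.
Stage 2: below threshold (-26 ≤ -6); passes unchanged; output -26 dBFS.
Stage 3: overshoot 1 dB → 1/4 = 0.25 dB → -26.75 dBFS.

-26.75 dBFS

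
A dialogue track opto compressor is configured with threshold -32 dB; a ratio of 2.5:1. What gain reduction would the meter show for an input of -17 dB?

9 dB

The signal is 15 dB above threshold.
A 2.5:1 ratio leaves 6 dB of that excess.
GR = overshoot in − overshoot out = 15 − 6 = 9 dB.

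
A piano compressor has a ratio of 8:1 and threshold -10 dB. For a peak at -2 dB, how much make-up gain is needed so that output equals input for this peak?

7 dB

Overshoot 8 dB → 8/8 = 1 dB after compression, so the compressed level is -10 + 1 = -9 dB.
Make-up = target − compressed = -2 − (-9) = 7 dB.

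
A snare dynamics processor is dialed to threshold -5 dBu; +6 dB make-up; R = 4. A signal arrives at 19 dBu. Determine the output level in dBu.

7 dBu

The input is 24 dB above the -5 dBu threshold.
The 24 dB excess becomes 6 dB after 4:1 reduction.
That puts the output at 1 dBu; make-up adds 6 dB, giving 7 dBu.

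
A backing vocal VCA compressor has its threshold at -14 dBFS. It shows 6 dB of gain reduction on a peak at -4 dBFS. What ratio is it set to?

2.5:1

Input overshoot = -4 − (-14) = 10 dB.
Output overshoot = 10 − 6 = 4 dB.
Ratio = input overshoot / output overshoot = 10 / 4 = 2.5.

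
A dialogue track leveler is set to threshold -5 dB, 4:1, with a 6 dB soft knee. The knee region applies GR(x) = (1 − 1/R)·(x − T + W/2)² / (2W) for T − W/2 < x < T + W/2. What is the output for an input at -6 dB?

-6.25 dB

x − T + W/2 = -6 − (-5) + 3 = 2.
GR = (1 − 1/4) × 2² / 12 = 0.75 × 4 / 12 = 0.25 dB.
Output = -6 − 0.25 = -6.25 dB.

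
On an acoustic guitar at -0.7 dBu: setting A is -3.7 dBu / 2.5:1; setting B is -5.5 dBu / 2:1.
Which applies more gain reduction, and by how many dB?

A: 3 dB over, compressed to 1.2 dB over, so 1.8 dB of GR.
B: 4.8 dB over, compressed to 2.4 dB over, so 2.4 dB of GR.
Difference: 0.6 dB in favour of B.

B, by 0.6 dB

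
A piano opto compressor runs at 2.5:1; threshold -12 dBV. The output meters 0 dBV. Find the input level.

18 dBV

Post-compression overshoot = 0 − (-12) = 12 dB.
Input overshoot = R × output overshoot = 30 dB → input = -12 + 30 = 18 dBV.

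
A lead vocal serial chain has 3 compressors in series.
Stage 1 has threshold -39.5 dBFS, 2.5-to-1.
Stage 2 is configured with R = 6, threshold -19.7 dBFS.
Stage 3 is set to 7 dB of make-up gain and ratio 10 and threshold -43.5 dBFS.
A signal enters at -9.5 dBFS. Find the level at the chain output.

Stage 1: overshoot 30 dB → 30/2.5 = 12 dB → -27.5 dBFS.
Stage 2: -27.5 dBFS is at or below the -19.7 dBFS threshold — no compression; output -27.5 dBFS.
Stage 3: 16 dB above -43.5 dBFS, reduced 10:1 to 1.6 dB above → -41.9 dBFS; +7 dB make-up → -34.9 dBFS.

-34.9 dBFS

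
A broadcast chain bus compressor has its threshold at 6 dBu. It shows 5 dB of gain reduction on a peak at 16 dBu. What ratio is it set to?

2:1

Input overshoot = 16 − 6 = 10 dB.
Output overshoot = 10 − 5 = 5 dB.
Ratio = input overshoot / output overshoot = 10 / 5 = 2.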